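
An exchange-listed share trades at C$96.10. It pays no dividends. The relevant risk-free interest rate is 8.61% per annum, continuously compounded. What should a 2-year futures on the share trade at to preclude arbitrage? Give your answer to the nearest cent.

F = S·e^(rT) = 96.10 · e^(0.0861 × 2)
= 96.10 · e^0.172200 = 96.10 × 1.187915
F = C$114.16

C$114.16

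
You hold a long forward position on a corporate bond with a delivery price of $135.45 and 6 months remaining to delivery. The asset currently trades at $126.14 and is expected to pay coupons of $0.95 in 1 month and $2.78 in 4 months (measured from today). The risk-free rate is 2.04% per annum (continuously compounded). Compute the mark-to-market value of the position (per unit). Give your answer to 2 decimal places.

PV(remaining coupons) I = 0.95·e^(−0.0204·1/12) + 2.78·e^(−0.0204·4/12) = 3.7095
Current forward F = (S − I)·e^(rT) = (126.14 − 3.7095)·e^(0.0204·6/12) = 122.4305 × 1.010252 = 123.6857
Value (long) = (F − K)·e^(−rT) = (123.6857 − 135.45) × 0.989852 = -11.6449
Value = -$11.64

-$11.64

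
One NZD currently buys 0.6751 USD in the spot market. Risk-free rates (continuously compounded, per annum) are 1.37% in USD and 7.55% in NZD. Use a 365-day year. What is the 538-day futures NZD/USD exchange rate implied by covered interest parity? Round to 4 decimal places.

F = S·e^((r_USD − r_NZD)T) = 0.6751 · e^((0.0137 − 0.0755) × 538/365)
= 0.6751 · e^-0.091092 = 0.6751 × 0.912934
F = 0.6163 USD per NZD

0.6163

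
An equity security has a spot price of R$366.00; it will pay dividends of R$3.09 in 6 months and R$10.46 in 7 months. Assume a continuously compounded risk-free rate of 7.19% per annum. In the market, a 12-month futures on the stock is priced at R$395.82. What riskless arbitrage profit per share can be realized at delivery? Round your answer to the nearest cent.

R$16.52 per share

PV(dividends) I = 3.09·e^(−0.0719·6/12) + 10.46·e^(−0.0719·7/12) = 13.0113
Fair futures F* = (S − I)·e^(rT) = (366.00 − 13.0113)·e^0.071900 = 352.9887 × 1.074548 = 379.3033
Market R$395.82 > fair 379.3033: forward overpriced → cash-and-carry (borrow at r, buy the stock and collect the dividends, short the forward).
Profit at T = |F_mkt − F*| = |395.82 − 379.3033| = R$16.52 per share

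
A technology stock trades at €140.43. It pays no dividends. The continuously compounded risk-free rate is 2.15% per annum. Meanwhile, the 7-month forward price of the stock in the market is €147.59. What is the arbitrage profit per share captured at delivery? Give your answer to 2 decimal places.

€5.39 per share

Fair forward: F* = S·e^(carry·T), with carry = r = 0.0215
F* = 140.43 · e^(0.0215 × 7/12) = 140.43 · e^0.012542 = 140.43 × 1.012621 = €142.2024
Market €147.59 > fair €142.2024: forward overpriced → cash-and-carry (buy spot, short the forward).
At maturity, profit = |F_mkt − F*| = |147.59 − 142.2024| = €5.39 per share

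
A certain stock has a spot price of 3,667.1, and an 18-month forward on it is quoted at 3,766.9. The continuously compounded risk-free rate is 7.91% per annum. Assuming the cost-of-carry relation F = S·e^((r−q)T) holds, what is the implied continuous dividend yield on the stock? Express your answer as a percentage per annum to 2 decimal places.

6.12%

From F = S·e^((r−q)T): (r − q) = ln(F/S)/T
ln(3766.9/3667.1) = ln(1.027215) = 0.026851
(r − q) = 0.026851 / (18/12) = 0.017901
q = r − ln(F/S)/T = 0.0791 − 0.017901 = 0.061199
q = 6.12%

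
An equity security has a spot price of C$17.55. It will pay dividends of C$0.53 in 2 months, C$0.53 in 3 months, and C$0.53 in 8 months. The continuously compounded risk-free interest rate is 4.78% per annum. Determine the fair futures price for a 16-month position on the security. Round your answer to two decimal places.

PV(dividends) I = 0.53·e^(−0.0478·2/12) + 0.53·e^(−0.0478·3/12) + 0.53·e^(−0.0478·8/12)
I = 0.5258 + 0.5237 + 0.5134 = 1.5629
F = (S − I)·e^(rT) = (17.55 − 1.5629) · e^(0.0478·16/12)
= 15.9871 · e^0.063733 = 15.9871 × 1.065808 = C$17.04

C$17.04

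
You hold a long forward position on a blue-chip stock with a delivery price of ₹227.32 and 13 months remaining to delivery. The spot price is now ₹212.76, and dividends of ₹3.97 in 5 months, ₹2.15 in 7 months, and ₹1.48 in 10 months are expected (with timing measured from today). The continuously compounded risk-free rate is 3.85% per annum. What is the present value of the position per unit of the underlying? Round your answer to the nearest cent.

PV(remaining dividends) I = 3.97·e^(−0.0385·5/12) + 2.15·e^(−0.0385·7/12) + 1.48·e^(−0.0385·10/12) = 7.4423
Current forward F = (S − I)·e^(rT) = (212.76 − 7.4423)·e^(0.0385·13/12) = 205.3177 × 1.042590 = 214.0622
Value (long) = (F − K)·e^(−rT) = (214.0622 − 227.32) × 0.959149 = -12.7162
Value = -₹12.72

-₹12.72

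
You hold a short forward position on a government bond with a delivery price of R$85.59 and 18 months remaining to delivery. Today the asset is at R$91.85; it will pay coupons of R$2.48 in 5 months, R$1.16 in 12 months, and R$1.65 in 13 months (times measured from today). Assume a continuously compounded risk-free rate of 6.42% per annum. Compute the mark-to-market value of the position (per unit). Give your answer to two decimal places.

-R$9.08

PV(remaining coupons) I = 2.48·e^(−0.0642·5/12) + 1.16·e^(−0.0642·12/12) + 1.65·e^(−0.0642·13/12) = 5.0415
Current forward F = (S − I)·e^(rT) = (91.85 − 5.0415)·e^(0.0642·18/12) = 86.8085 × 1.101089 = 95.5839
Value (long) = (F − K)·e^(−rT) = (95.5839 − 85.59) × 0.908192 = 9.0764
Short position value = −(long value) = -R$9.08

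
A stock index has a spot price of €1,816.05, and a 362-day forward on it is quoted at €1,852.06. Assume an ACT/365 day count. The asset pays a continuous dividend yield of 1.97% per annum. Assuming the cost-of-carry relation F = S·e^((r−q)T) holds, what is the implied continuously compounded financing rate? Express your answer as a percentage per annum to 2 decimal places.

3.95%

From F = S·e^((r−q)T): (r − q) = ln(F/S)/T
ln(1852.06/1816.05) = ln(1.019829) = 0.019635
(r − q) = 0.019635 / (362/365) = 0.019798
r = ln(F/S)/T + q = 0.019798 + 0.0197 = 0.039498
r = 3.95%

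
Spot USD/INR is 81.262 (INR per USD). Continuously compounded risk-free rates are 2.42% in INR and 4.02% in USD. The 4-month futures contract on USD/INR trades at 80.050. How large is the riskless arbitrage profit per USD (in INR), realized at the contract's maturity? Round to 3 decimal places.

Fair futures: F* = S·e^(carry·T), with carry = (r_INR − r_USD) = 0.0242 − 0.0402 = -0.0160
F* = 81.262 · e^(-0.0160 × 4/12) = 81.262 · e^-0.005333 = 81.262 × 0.994681 = 80.8298
Market 80.050 < fair 80.8298: forward underpriced → reverse cash-and-carry (short spot, go long the forward).
At maturity, profit = |F_mkt − F*| = |80.050 − 80.8298| = 0.780 per USD (in INR)

0.780 per USD (in INR)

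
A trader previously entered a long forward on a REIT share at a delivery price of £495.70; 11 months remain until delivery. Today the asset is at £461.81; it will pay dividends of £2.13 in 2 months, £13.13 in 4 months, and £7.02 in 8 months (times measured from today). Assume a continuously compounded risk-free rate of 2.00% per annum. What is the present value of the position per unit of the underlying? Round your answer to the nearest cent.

PV(remaining dividends) I = 2.13·e^(−0.0200·2/12) + 13.13·e^(−0.0200·4/12) + 7.02·e^(−0.0200·8/12) = 22.0927
Current forward F = (S − I)·e^(rT) = (461.81 − 22.0927)·e^(0.0200·11/12) = 439.7173 × 1.018502 = 447.8529
Value (long) = (F − K)·e^(−rT) = (447.8529 − 495.70) × 0.981834 = -46.9779
Value = -£46.98

-£46.98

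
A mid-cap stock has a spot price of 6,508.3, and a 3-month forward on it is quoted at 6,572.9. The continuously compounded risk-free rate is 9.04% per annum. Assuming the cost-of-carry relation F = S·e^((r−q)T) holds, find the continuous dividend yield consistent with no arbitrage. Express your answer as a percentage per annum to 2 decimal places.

5.09%

From F = S·e^((r−q)T): (r − q) = ln(F/S)/T
ln(6572.9/6508.3) = ln(1.009926) = 0.009877
(r − q) = 0.009877 / (3/12) = 0.039508
q = r − ln(F/S)/T = 0.0904 − 0.039508 = 0.050892
q = 5.09%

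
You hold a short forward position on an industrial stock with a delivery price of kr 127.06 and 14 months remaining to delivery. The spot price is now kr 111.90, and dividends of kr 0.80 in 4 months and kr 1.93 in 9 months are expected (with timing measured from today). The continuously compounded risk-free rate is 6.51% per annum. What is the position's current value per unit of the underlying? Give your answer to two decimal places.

PV(remaining dividends) I = 0.80·e^(−0.0651·4/12) + 1.93·e^(−0.0651·9/12) = 2.6209
Current forward F = (S − I)·e^(rT) = (111.90 − 2.6209)·e^(0.0651·14/12) = 109.2791 × 1.078909 = 117.9022
Value (long) = (F − K)·e^(−rT) = (117.9022 − 127.06) × 0.926863 = -8.4880
Short position value = −(long value) = kr 8.49

kr 8.49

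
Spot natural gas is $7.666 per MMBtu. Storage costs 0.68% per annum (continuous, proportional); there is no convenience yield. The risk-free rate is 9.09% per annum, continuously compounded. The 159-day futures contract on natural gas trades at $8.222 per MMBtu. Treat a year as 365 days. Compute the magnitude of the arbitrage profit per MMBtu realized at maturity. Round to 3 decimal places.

$0.223 per MMBtu

Fair futures: F* = S·e^(carry·T), with carry = (r + u) = 0.0909 + 0.0068 = 0.0977
F* = 7.666 · e^(0.0977 × 159/365) = 7.666 · e^0.042560 = 7.666 × 1.043479 = $7.9993
Market $8.222 > fair $7.9993: forward overpriced → cash-and-carry (buy spot, short the forward).
At maturity, profit = |F_mkt − F*| = |8.222 − 7.9993| = $0.223 per MMBtu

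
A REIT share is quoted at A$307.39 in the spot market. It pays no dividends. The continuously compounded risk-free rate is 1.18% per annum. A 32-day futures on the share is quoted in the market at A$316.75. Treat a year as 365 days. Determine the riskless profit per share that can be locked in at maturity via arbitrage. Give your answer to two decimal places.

Fair futures: F* = S·e^(carry·T), with carry = r = 0.0118
F* = 307.39 · e^(0.0118 × 32/365) = 307.39 · e^0.001035 = 307.39 × 1.001036 = A$307.7085
Market A$316.75 > fair A$307.7085: forward overpriced → cash-and-carry (buy spot, short the forward).
At maturity, profit = |F_mkt − F*| = |316.75 − 307.7085| = A$9.04 per share

A$9.04 per share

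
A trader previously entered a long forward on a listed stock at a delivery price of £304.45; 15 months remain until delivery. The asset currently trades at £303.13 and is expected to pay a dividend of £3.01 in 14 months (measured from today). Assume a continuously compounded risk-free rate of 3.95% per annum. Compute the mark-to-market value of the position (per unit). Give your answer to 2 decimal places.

£10.47

PV(remaining dividends) I = 3.01·e^(−0.0395·14/12) = 2.8744
Current forward F = (S − I)·e^(rT) = (303.13 − 2.8744)·e^(0.0395·15/12) = 300.2556 × 1.050614 = 315.4527
Value (long) = (F − K)·e^(−rT) = (315.4527 − 304.45) × 0.951824 = 10.4726
Value = £10.47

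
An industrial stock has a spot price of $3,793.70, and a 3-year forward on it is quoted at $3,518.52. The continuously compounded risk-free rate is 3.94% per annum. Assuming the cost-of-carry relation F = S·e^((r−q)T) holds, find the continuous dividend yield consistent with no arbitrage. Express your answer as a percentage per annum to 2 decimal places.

6.45%

From F = S·e^((r−q)T): (r − q) = ln(F/S)/T
ln(3518.52/3793.70) = ln(0.927464) = -0.075301
(r − q) = -0.075301 / (3) = -0.025100
q = r − ln(F/S)/T = 0.0394 + 0.025100 = 0.064500
q = 6.45%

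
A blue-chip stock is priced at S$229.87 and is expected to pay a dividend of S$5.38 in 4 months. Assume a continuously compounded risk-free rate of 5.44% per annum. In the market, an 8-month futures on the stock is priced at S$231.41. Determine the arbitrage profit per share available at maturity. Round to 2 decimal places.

S$1.47 per share

PV(dividends) I = 5.38·e^(−0.0544·4/12) = 5.2833
Fair futures F* = (S − I)·e^(rT) = (229.87 − 5.2833)·e^0.036267 = 224.5867 × 1.036933 = 232.8814
Market S$231.41 < fair 232.8814: forward underpriced → reverse cash-and-carry (short the stock, invest proceeds at r, pay the dividends, go long the forward).
Profit at T = |F_mkt − F*| = |231.41 − 232.8814| = S$1.47 per share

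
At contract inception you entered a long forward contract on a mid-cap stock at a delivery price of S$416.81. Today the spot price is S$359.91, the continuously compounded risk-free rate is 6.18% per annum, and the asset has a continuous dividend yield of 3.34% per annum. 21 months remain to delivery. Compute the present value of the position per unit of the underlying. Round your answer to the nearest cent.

-S$34.61

Current fair forward for the remaining 21 months: F = S·e^((r − q)·T), (r − q) = 0.0618 − 0.0334 = 0.0284
F = 359.91 · e^(0.0284 × 21/12) = 359.91 × 1.050956 = 378.2496
Value of long forward = (F − K)·e^(−rT) = (378.2496 − 416.81) · e^(−0.0618·21/12)
= -38.5604 × 0.897493 = -34.61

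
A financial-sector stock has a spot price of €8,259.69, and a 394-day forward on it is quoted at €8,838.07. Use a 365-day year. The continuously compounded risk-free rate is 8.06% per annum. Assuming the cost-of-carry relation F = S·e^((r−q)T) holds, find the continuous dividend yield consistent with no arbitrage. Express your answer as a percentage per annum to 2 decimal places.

From F = S·e^((r−q)T): (r − q) = ln(F/S)/T
ln(8838.07/8259.69) = ln(1.070024) = 0.067681
(r − q) = 0.067681 / (394/365) = 0.062699
q = r − ln(F/S)/T = 0.0806 − 0.062699 = 0.017901
q = 1.79%

1.79%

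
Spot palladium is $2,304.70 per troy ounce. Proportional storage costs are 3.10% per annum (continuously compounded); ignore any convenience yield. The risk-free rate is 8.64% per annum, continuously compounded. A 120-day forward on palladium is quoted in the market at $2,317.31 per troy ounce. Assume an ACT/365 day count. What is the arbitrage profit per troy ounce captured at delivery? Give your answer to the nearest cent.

Fair forward: F* = S·e^(carry·T), with carry = (r + u) = 0.0864 + 0.0310 = 0.1174
F* = 2304.70 · e^(0.1174 × 120/365) = 2304.70 · e^0.03859726 = 2304.70 × 1.03935181 = $2395.3941
Market $2317.31 < fair $2395.3941: forward underpriced → reverse cash-and-carry (short spot, go long the forward).
At maturity, profit = |F_mkt − F*| = |2317.31 − 2395.3941| = $78.08 per troy ounce

$78.08 per troy ounce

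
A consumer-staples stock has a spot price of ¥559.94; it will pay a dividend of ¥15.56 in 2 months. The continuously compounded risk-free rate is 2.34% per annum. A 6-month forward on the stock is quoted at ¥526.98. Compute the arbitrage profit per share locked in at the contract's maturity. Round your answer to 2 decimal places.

PV(dividends) I = 15.56·e^(−0.0234·2/12) = 15.4994
Fair forward F* = (S − I)·e^(rT) = (559.94 − 15.4994)·e^0.011700 = 544.4406 × 1.011769 = 550.8481
Market ¥526.98 < fair 550.8481: forward underpriced → reverse cash-and-carry (short the stock, invest proceeds at r, pay the dividends, go long the forward).
Profit at T = |F_mkt − F*| = |526.98 − 550.8481| = ¥23.87 per share

¥23.87 per share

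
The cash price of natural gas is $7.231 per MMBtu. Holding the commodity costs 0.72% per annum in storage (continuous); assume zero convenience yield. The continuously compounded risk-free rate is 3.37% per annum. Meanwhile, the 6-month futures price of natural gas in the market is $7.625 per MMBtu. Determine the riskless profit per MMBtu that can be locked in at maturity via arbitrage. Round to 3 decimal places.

$0.245 per MMBtu

Fair futures: F* = S·e^(carry·T), with carry = (r + u) = 0.0337 + 0.0072 = 0.0409
F* = 7.231 · e^(0.0409 × 6/12) = 7.231 · e^0.020450 = 7.231 × 1.020661 = $7.3804
Market $7.625 > fair $7.3804: forward overpriced → cash-and-carry (buy spot, short the forward).
At maturity, profit = |F_mkt − F*| = |7.625 − 7.3804| = $0.245 per MMBtu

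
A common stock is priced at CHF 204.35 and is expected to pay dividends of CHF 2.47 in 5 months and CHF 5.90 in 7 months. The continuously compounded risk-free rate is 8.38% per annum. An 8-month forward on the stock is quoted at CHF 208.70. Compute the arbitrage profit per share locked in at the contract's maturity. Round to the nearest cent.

PV(dividends) I = 2.47·e^(−0.0838·5/12) + 5.90·e^(−0.0838·7/12) = 8.0038
Fair forward F* = (S − I)·e^(rT) = (204.35 − 8.0038)·e^0.055867 = 196.3462 × 1.057457 = 207.6277
Market CHF 208.70 > fair 207.6277: forward overpriced → cash-and-carry (borrow at r, buy the stock and collect the dividends, short the forward).
Profit at T = |F_mkt − F*| = |208.70 − 207.6277| = CHF 1.07 per share

CHF 1.07 per share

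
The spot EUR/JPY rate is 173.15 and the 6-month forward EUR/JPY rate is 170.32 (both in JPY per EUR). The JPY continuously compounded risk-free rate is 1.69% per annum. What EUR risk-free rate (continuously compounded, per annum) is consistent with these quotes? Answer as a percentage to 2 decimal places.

F = S·e^((r_JPY − r_EUR)T) ⇒ r_EUR = r_JPY − ln(F/S)/T
ln(170.32/173.15) = -0.016479; /(6/12) = -0.032958
r_EUR = 0.0169 + 0.032958 = 0.049858
r_EUR = 4.99%

4.99%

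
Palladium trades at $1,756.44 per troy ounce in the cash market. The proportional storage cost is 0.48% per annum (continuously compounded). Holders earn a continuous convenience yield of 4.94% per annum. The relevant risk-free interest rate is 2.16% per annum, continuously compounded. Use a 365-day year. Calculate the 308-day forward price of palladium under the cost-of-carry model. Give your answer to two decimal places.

Net carry = r + u − y = 0.0216 + 0.0048 − 0.0494 = -0.0230
F = S·e^((r+u−y)T) = 1756.44 · e^(-0.0230 × 308/365) = 1756.44 · e^-0.01940822
= 1756.44 × 0.98077891 = $1,722.68 per troy ounce

$1,722.68 per troy ounce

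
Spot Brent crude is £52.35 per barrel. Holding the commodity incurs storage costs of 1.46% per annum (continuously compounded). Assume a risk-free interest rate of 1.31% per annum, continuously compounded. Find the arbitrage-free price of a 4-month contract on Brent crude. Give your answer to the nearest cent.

Net carry = r + u − y = 0.0131 + 0.0146 − 0.0000 = 0.0277
F = S·e^((r+u−y)T) = 52.35 · e^(0.0277 × 4/12) = 52.35 · e^0.009233
= 52.35 × 1.009276 = £52.84 per barrel

£52.84 per barrel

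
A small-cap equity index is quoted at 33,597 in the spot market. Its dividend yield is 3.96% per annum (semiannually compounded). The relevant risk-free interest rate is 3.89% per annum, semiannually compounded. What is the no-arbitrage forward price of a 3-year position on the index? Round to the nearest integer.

F = S · (1+r/2)^(2T) / (1+q/2)^(2T)
= 33597 × 1.122524 / 1.124838 = 33597 × 0.997943
F = 33,528

33,528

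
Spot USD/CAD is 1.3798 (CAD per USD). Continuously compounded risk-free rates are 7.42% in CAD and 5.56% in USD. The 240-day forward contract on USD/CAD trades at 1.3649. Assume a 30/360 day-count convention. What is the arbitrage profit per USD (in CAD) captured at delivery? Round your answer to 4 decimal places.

0.0321 per USD (in CAD)

Fair forward: F* = S·e^(carry·T), with carry = (r_CAD − r_USD) = 0.0742 − 0.0556 = 0.0186
F* = 1.3798 · e^(0.0186 × 240/360) = 1.3798 · e^0.012400 = 1.3798 × 1.012477 = 1.3970
Market 1.3649 < fair 1.3970: forward underpriced → reverse cash-and-carry (short spot, go long the forward).
At maturity, profit = |F_mkt − F*| = |1.3649 − 1.3970| = 0.0321 per USD (in CAD)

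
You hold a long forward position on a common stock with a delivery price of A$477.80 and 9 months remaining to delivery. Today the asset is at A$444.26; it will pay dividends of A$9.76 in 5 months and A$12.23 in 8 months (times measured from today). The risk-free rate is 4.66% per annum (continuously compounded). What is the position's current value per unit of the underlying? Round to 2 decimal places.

-A$38.56

PV(remaining dividends) I = 9.76·e^(−0.0466·5/12) + 12.23·e^(−0.0466·8/12) = 21.4282
Current forward F = (S − I)·e^(rT) = (444.26 − 21.4282)·e^(0.0466·9/12) = 422.8318 × 1.035568 = 437.8711
Value (long) = (F − K)·e^(−rT) = (437.8711 − 477.80) × 0.965654 = -38.5575
Value = -A$38.56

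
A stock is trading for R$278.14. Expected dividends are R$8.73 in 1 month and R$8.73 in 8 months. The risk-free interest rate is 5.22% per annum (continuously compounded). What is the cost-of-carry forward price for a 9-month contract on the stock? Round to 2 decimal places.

R$271.44

PV(dividends) I = 8.73·e^(−0.0522·1/12) + 8.73·e^(−0.0522·8/12)
I = 8.6921 + 8.4314 = 17.1235
F = (S − I)·e^(rT) = (278.14 − 17.1235) · e^(0.0522·9/12)
= 261.0165 · e^0.039150 = 261.0165 × 1.039926 = R$271.44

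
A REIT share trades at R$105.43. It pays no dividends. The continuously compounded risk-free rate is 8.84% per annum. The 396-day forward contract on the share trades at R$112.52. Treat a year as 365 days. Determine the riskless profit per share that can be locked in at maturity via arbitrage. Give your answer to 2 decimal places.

Fair forward: F* = S·e^(carry·T), with carry = r = 0.0884
F* = 105.43 · e^(0.0884 × 396/365) = 105.43 · e^0.095908 = 105.43 × 1.100658 = R$116.0424
Market R$112.52 < fair R$116.0424: forward underpriced → reverse cash-and-carry (short spot, go long the forward).
At maturity, profit = |F_mkt − F*| = |112.52 − 116.0424| = R$3.52 per share

R$3.52 per share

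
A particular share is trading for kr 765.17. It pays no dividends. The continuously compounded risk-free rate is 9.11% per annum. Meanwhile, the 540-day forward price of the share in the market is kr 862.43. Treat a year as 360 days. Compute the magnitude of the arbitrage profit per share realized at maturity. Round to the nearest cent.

kr 14.78 per share

Fair forward: F* = S·e^(carry·T), with carry = r = 0.0911
F* = 765.17 · e^(0.0911 × 540/360) = 765.17 · e^0.136650 = 765.17 × 1.146427 = kr 877.2115
Market kr 862.43 < fair kr 877.2115: forward underpriced → reverse cash-and-carry (short spot, go long the forward).
At maturity, profit = |F_mkt − F*| = |862.43 − 877.2115| = kr 14.78 per share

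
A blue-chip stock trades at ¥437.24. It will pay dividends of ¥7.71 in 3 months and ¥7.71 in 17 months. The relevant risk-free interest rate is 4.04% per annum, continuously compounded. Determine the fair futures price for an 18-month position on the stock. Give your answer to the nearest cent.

¥448.71

PV(dividends) I = 7.71·e^(−0.0404·3/12) + 7.71·e^(−0.0404·17/12)
I = 7.6325 + 7.2811 = 14.9136
F = (S − I)·e^(rT) = (437.24 − 14.9136) · e^(0.0404·18/12)
= 422.3264 · e^0.060600 = 422.3264 × 1.062474 = ¥448.71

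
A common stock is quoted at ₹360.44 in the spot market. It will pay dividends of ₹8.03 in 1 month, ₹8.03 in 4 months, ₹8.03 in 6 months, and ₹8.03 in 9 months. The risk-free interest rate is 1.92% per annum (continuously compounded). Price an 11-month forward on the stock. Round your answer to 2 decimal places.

PV(dividends) I = 8.03·e^(−0.0192·1/12) + 8.03·e^(−0.0192·4/12) + 8.03·e^(−0.0192·6/12) + 8.03·e^(−0.0192·9/12)
I = 8.0172 + 7.9788 + 7.9533 + 7.9152 = 31.8645
F = (S − I)·e^(rT) = (360.44 − 31.8645) · e^(0.0192·11/12)
= 328.5755 · e^0.017600 = 328.5755 × 1.017756 = ₹334.41

₹334.41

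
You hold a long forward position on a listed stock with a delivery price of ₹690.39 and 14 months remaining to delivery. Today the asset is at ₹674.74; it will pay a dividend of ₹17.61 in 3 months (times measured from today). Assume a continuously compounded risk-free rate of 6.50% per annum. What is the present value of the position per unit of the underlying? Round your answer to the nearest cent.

PV(remaining dividends) I = 17.61·e^(−0.0650·3/12) = 17.3262
Current forward F = (S − I)·e^(rT) = (674.74 − 17.3262)·e^(0.0650·14/12) = 657.4138 × 1.078783 = 709.2068
Value (long) = (F − K)·e^(−rT) = (709.2068 − 690.39) × 0.926971 = 17.4426
Value = ₹17.44

₹17.44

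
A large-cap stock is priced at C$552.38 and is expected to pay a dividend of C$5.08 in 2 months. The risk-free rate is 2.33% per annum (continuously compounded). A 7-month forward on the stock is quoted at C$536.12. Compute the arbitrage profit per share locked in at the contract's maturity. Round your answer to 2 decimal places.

PV(dividends) I = 5.08·e^(−0.0233·2/12) = 5.0603
Fair forward F* = (S − I)·e^(rT) = (552.38 − 5.0603)·e^0.013592 = 547.3197 × 1.013685 = 554.8098
Market C$536.12 < fair 554.8098: forward underpriced → reverse cash-and-carry (short the stock, invest proceeds at r, pay the dividends, go long the forward).
Profit at T = |F_mkt − F*| = |536.12 − 554.8098| = C$18.69 per share

C$18.69 per share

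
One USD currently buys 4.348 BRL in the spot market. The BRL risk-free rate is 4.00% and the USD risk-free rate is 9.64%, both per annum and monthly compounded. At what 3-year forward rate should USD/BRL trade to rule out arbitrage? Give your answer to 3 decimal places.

By covered interest parity, F = S · (1+r_BRL/12)^(12T) / (1+r_USD/12)^(12T)
= 4.348 × 1.127272 / 1.333817 = 4.348 × 0.845147
F = 3.675 BRL per USD

3.675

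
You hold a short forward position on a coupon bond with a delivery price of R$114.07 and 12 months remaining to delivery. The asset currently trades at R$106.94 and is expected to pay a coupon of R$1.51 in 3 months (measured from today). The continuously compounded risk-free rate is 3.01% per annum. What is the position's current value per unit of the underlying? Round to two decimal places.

R$5.25

PV(remaining coupons) I = 1.51·e^(−0.0301·3/12) = 1.4987
Current forward F = (S − I)·e^(rT) = (106.94 − 1.4987)·e^(0.0301·12/12) = 105.4413 × 1.030558 = 108.6634
Value (long) = (F − K)·e^(−rT) = (108.6634 − 114.07) × 0.970348 = -5.2463
Short position value = −(long value) = R$5.25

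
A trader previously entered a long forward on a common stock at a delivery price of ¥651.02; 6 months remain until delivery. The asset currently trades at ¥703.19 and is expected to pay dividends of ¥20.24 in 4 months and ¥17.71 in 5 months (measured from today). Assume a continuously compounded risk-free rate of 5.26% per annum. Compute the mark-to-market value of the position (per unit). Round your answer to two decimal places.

PV(remaining dividends) I = 20.24·e^(−0.0526·4/12) + 17.71·e^(−0.0526·5/12) = 37.2143
Current forward F = (S − I)·e^(rT) = (703.19 − 37.2143)·e^(0.0526·6/12) = 665.9757 × 1.026649 = 683.7233
Value (long) = (F − K)·e^(−rT) = (683.7233 − 651.02) × 0.974043 = 31.8544
Value = ¥31.85

¥31.85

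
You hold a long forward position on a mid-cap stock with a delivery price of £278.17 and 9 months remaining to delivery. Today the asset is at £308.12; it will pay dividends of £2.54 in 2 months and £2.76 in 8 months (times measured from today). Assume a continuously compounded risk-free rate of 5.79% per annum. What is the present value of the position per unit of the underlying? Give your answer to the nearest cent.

PV(remaining dividends) I = 2.54·e^(−0.0579·2/12) + 2.76·e^(−0.0579·8/12) = 5.1711
Current forward F = (S − I)·e^(rT) = (308.12 − 5.1711)·e^(0.0579·9/12) = 302.9489 × 1.044382 = 316.3944
Value (long) = (F − K)·e^(−rT) = (316.3944 − 278.17) × 0.957504 = 36.6000
Value = £36.60

£36.60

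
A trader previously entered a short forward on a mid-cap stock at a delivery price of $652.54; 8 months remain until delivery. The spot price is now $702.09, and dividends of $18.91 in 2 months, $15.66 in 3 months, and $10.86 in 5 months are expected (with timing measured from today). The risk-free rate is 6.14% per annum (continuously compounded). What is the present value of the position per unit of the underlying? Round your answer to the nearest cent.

-$31.00

PV(remaining dividends) I = 18.91·e^(−0.0614·2/12) + 15.66·e^(−0.0614·3/12) + 10.86·e^(−0.0614·5/12) = 44.7246
Current forward F = (S − I)·e^(rT) = (702.09 − 44.7246)·e^(0.0614·8/12) = 657.3654 × 1.041783 = 684.8321
Value (long) = (F − K)·e^(−rT) = (684.8321 − 652.54) × 0.959893 = 30.9970
Short position value = −(long value) = -$31.00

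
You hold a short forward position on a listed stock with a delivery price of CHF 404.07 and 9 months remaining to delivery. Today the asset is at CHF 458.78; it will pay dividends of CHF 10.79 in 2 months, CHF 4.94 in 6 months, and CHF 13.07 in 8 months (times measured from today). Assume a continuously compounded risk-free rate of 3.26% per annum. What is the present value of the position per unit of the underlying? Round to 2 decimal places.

PV(remaining dividends) I = 10.79·e^(−0.0326·2/12) + 4.94·e^(−0.0326·6/12) + 13.07·e^(−0.0326·8/12) = 28.3807
Current forward F = (S − I)·e^(rT) = (458.78 − 28.3807)·e^(0.0326·9/12) = 430.3993 × 1.024751 = 441.0521
Value (long) = (F − K)·e^(−rT) = (441.0521 − 404.07) × 0.975846 = 36.0888
Short position value = −(long value) = -CHF 36.09

-CHF 36.09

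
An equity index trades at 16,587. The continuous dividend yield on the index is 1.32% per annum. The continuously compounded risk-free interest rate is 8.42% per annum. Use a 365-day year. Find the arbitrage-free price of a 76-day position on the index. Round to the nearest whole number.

F = S·e^((r − q)T) = 16587 · e^((0.0842 − 0.0132) × 76/365)
= 16587 · e^0.014784 = 16587 × 1.014894
F = 16,834

16,834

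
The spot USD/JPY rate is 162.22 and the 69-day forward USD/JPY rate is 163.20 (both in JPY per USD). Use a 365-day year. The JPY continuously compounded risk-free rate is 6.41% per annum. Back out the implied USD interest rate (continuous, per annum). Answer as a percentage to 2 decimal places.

F = S·e^((r_JPY − r_USD)T) ⇒ r_USD = r_JPY − ln(F/S)/T
ln(163.20/162.22) = 0.006023; /(69/365) = 0.031861
r_USD = 0.0641 − 0.031861 = 0.032239
r_USD = 3.22%

3.22%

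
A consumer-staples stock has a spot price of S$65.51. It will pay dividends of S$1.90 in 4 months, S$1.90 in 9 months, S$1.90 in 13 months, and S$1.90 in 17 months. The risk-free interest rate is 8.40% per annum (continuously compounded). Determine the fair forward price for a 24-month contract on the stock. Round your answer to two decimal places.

S$69.15

PV(dividends) I = 1.90·e^(−0.0840·4/12) + 1.90·e^(−0.0840·9/12) + 1.90·e^(−0.0840·13/12) + 1.90·e^(−0.0840·17/12)
I = 1.8475 + 1.7840 + 1.7347 + 1.6868 = 7.0530
F = (S − I)·e^(rT) = (65.51 − 7.0530) · e^(0.0840·24/12)
= 58.4570 · e^0.168000 = 58.4570 × 1.182937 = S$69.15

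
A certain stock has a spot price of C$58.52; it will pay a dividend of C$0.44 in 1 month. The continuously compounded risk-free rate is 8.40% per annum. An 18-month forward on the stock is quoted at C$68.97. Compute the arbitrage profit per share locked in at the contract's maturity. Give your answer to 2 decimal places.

PV(dividends) I = 0.44·e^(−0.0840·1/12) = 0.4369
Fair forward F* = (S − I)·e^(rT) = (58.52 − 0.4369)·e^0.126000 = 58.0831 × 1.134282 = 65.8826
Market C$68.97 > fair 65.8826: forward overpriced → cash-and-carry (borrow at r, buy the stock and collect the dividends, short the forward).
Profit at T = |F_mkt − F*| = |68.97 − 65.8826| = C$3.09 per share

C$3.09 per share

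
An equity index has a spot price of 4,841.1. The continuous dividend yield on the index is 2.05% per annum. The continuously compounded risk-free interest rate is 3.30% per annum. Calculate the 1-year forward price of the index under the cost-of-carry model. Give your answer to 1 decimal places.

4,902.0

F = S·e^((r − q)T) = 4841.1 · e^((0.0330 − 0.0205) × 1)
= 4841.1 · e^0.012500 = 4841.1 × 1.012578
F = 4,902.0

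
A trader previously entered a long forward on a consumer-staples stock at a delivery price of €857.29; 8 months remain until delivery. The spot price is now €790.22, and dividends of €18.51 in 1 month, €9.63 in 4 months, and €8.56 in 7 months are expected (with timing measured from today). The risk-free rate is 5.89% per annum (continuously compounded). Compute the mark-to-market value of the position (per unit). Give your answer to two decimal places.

-€70.19

PV(remaining dividends) I = 18.51·e^(−0.0589·1/12) + 9.63·e^(−0.0589·4/12) + 8.56·e^(−0.0589·7/12) = 36.1330
Current forward F = (S − I)·e^(rT) = (790.22 − 36.1330)·e^(0.0589·8/12) = 754.0870 × 1.040048 = 784.2867
Value (long) = (F − K)·e^(−rT) = (784.2867 − 857.29) × 0.961494 = -70.1922
Value = -€70.19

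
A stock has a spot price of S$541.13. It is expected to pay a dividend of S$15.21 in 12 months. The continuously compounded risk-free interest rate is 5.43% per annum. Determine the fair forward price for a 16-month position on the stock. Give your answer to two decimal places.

PV(dividends) I = 15.21·e^(−0.0543·12/12)
I = 14.4061
F = (S − I)·e^(rT) = (541.13 − 14.4061) · e^(0.0543·16/12)
= 526.7239 · e^0.072400 = 526.7239 × 1.075085 = S$566.27

S$566.27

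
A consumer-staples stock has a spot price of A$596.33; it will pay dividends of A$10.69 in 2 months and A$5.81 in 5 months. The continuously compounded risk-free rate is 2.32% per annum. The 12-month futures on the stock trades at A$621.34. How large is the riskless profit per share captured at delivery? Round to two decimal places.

PV(dividends) I = 10.69·e^(−0.0232·2/12) + 5.81·e^(−0.0232·5/12) = 16.4029
Fair futures F* = (S − I)·e^(rT) = (596.33 − 16.4029)·e^0.023200 = 579.9271 × 1.023471 = 593.5386
Market A$621.34 > fair 593.5386: forward overpriced → cash-and-carry (borrow at r, buy the stock and collect the dividends, short the forward).
Profit at T = |F_mkt − F*| = |621.34 − 593.5386| = A$27.80 per share

A$27.80 per share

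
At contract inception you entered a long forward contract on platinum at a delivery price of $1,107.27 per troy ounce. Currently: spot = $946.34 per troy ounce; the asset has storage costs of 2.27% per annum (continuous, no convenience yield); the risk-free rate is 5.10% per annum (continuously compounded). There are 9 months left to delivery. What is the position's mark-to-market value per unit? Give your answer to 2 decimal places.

Current fair forward for the remaining 9 months: F = S·e^((r + u)·T), (r + u) = 0.0510 + 0.0227 = 0.0737
F = 946.34 · e^(0.0737 × 9/12) = 946.34 × 1.056831 = 1000.1214
Value of long forward = (F − K)·e^(−rT) = (1000.1214 − 1107.27) · e^(−0.0510·9/12)
= -107.1486 × 0.962472 = -103.13

-$103.13 per troy ounce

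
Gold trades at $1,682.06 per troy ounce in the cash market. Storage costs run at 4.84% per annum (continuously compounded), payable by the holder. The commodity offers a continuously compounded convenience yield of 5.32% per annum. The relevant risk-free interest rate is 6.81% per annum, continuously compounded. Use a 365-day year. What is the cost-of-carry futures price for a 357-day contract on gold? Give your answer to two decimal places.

Net carry = r + u − y = 0.0681 + 0.0484 − 0.0532 = 0.0633
F = S·e^((r+u−y)T) = 1682.06 · e^(0.0633 × 357/365) = 1682.06 · e^0.06191260
= 1682.06 × 1.06386936 = $1,789.49 per troy ounce

$1,789.49 per troy ounce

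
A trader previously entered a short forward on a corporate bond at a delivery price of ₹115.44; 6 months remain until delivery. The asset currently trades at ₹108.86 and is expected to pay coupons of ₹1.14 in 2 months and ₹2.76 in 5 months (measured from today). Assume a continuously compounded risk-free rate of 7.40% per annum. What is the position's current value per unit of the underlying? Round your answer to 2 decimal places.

₹6.19

PV(remaining coupons) I = 1.14·e^(−0.0740·2/12) + 2.76·e^(−0.0740·5/12) = 3.8022
Current forward F = (S − I)·e^(rT) = (108.86 − 3.8022)·e^(0.0740·6/12) = 105.0578 × 1.037693 = 109.0177
Value (long) = (F − K)·e^(−rT) = (109.0177 − 115.44) × 0.963676 = -6.1890
Short position value = −(long value) = ₹6.19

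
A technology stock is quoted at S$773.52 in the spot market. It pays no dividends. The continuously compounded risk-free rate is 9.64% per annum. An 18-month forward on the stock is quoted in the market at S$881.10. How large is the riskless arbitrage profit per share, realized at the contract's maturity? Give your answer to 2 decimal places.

Fair forward: F* = S·e^(carry·T), with carry = r = 0.0964
F* = 773.52 · e^(0.0964 × 18/12) = 773.52 · e^0.144600 = 773.52 × 1.155577 = S$893.8619
Market S$881.10 < fair S$893.8619: forward underpriced → reverse cash-and-carry (short spot, go long the forward).
At maturity, profit = |F_mkt − F*| = |881.10 − 893.8619| = S$12.76 per share

S$12.76 per share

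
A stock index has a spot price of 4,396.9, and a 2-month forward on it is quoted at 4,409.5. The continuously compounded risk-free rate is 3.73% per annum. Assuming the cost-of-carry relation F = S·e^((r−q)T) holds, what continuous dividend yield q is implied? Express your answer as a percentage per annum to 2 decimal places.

From F = S·e^((r−q)T): (r − q) = ln(F/S)/T
ln(4409.5/4396.9) = ln(1.002866) = 0.002862
(r − q) = 0.002862 / (2/12) = 0.017172
q = r − ln(F/S)/T = 0.0373 − 0.017172 = 0.020128
q = 2.01%

2.01%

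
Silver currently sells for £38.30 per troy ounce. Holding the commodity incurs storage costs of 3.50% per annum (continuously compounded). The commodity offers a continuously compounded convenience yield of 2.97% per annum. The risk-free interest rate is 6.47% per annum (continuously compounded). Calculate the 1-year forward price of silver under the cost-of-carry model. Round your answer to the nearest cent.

£41.08 per troy ounce

Net carry = r + u − y = 0.0647 + 0.0350 − 0.0297 = 0.0700
F = S·e^((r+u−y)T) = 38.30 · e^(0.0700 × 1) = 38.30 · e^0.070000
= 38.30 × 1.072508 = £41.08 per troy ounce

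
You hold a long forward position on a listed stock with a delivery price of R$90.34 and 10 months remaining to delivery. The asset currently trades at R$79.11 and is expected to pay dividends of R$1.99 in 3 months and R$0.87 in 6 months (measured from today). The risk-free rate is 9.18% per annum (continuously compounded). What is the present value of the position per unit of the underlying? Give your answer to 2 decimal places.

-R$7.35

PV(remaining dividends) I = 1.99·e^(−0.0918·3/12) + 0.87·e^(−0.0918·6/12) = 2.7758
Current forward F = (S − I)·e^(rT) = (79.11 − 2.7758)·e^(0.0918·10/12) = 76.3342 × 1.079502 = 82.4029
Value (long) = (F − K)·e^(−rT) = (82.4029 − 90.34) × 0.926353 = -7.3526
Value = -R$7.35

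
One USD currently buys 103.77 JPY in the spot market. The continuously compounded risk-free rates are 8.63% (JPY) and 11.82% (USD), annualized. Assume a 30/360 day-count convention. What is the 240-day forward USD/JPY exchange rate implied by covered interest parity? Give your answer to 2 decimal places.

101.59

F = S·e^((r_JPY − r_USD)T) = 103.77 · e^((0.0863 − 0.1182) × 240/360)
= 103.77 · e^-0.021267 = 103.77 × 0.978958
F = 101.59 JPY per USD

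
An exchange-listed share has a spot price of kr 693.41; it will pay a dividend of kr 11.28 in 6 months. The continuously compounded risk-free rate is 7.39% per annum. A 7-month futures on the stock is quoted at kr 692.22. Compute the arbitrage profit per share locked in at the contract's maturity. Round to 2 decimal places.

PV(dividends) I = 11.28·e^(−0.0739·6/12) = 10.8708
Fair futures F* = (S − I)·e^(rT) = (693.41 − 10.8708)·e^0.043108 = 682.5392 × 1.044051 = 712.6057
Market kr 692.22 < fair 712.6057: forward underpriced → reverse cash-and-carry (short the stock, invest proceeds at r, pay the dividends, go long the forward).
Profit at T = |F_mkt − F*| = |692.22 − 712.6057| = kr 20.39 per share

kr 20.39 per share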